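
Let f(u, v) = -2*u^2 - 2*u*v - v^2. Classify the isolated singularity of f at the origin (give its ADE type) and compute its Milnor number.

Type A_1, Milnor number mu = 1.

The Hessian of f at 0 has rank 2. Corank 0: nondegenerate Morse point, so A_1.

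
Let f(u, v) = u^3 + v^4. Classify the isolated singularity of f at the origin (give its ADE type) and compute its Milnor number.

Type E_{6}, Milnor number mu = 6.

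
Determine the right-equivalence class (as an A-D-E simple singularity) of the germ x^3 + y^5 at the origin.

The Hessian of f at 0 has rank 0. Corank 2; j^3 = x^3 is a perfect cube, so E-series; the 5-jet and mu = 8 give E_8.

E_{8}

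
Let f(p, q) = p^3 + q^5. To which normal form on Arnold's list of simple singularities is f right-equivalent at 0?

E_8

The Hessian of f at 0 is [[0, 0], [0, 0]] with rank 0, so corank 2. A Groebner basis of the Jacobian ideal J(f) in C{p,q} is {q^4, p^2}; counting standard monomials gives mu = 8. Corank 2; j^3 = p^3 is a perfect cube, so E-series; the 5-jet and mu = 8 give E_8.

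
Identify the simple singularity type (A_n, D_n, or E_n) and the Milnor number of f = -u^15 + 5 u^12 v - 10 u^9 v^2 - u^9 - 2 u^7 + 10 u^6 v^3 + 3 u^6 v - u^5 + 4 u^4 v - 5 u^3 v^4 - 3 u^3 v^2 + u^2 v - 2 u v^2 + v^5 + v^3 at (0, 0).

Type D_{6}, Milnor number mu = 6.

The Hessian of f at 0 has rank 0. Corank 2; j^3 = v*(u - v)^2 has shape L^2 M (L != M), so D-series; mu = 6 gives D_6.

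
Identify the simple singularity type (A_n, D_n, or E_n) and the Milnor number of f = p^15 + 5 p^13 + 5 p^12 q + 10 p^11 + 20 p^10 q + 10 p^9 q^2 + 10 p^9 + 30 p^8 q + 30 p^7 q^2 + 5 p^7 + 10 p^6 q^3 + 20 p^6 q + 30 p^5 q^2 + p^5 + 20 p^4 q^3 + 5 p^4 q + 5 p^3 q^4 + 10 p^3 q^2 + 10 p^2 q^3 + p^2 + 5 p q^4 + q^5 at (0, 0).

Type A_{4}, Milnor number mu = 4.

The Hessian of f at 0 has rank 1. Corank 1: A-series; mu = 4 gives A_4.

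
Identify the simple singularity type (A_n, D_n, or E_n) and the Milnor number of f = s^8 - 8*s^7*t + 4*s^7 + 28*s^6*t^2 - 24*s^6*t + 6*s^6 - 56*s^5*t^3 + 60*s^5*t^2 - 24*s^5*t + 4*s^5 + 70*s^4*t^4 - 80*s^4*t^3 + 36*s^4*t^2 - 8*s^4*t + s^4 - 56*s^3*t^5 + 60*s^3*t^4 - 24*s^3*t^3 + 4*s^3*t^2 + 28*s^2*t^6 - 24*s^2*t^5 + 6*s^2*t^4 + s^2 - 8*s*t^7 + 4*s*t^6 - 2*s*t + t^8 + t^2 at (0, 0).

The Hessian of f at 0 has rank 1. Corank 1: A-series; mu = 3 gives A_3.

Type A3, Milnor number mu = 3.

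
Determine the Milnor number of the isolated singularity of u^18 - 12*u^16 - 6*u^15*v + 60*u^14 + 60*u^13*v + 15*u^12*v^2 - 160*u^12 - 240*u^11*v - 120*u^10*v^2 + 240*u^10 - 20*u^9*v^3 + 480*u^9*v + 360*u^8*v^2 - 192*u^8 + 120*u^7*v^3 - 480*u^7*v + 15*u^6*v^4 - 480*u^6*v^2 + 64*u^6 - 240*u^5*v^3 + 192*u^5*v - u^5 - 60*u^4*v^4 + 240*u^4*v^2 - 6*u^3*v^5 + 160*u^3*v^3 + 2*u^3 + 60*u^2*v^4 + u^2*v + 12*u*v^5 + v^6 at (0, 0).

The Hessian of f at 0 has rank 0. Corank 2; j^3 = u^2*(2*u + v) has shape L^2 M (L != M), so D-series; mu = 7 gives D_7.

7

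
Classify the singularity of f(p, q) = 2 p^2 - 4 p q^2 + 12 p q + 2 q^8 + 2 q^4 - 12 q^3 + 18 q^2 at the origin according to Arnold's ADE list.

The Hessian of f at 0 has rank 1. Corank 1: A-series; mu = 7 gives A_7.

A_7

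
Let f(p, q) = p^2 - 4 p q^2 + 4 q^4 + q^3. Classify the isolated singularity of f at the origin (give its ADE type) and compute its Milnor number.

The Hessian of f at 0 has rank 1. Corank 1: A-series; mu = 2 gives A_2.

Type A2, Milnor number mu = 2.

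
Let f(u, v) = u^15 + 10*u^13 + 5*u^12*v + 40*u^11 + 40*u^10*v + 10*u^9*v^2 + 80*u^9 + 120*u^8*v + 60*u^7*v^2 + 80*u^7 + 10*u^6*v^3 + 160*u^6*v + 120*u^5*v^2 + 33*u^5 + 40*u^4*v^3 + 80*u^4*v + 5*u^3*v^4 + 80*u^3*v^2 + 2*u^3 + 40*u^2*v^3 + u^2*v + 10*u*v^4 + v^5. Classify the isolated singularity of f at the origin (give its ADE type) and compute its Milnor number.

The Hessian of f at 0 has rank 0. Corank 2; j^3 = u^2*(2*u + v) has shape L^2 M (L != M), so D-series; mu = 6 gives D_6.

Type D6, Milnor number mu = 6.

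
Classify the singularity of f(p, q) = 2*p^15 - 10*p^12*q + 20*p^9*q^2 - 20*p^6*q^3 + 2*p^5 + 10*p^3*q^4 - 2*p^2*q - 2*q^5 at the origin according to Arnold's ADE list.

D6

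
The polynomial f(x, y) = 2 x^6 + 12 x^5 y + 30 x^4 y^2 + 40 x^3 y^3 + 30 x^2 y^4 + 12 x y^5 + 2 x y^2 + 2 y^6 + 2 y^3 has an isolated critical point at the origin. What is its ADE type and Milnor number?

The Hessian of f at 0 has rank 0. Corank 2; j^3 = 2*y^2*(x + y) has shape L^2 M (L != M), so D-series; mu = 7 gives D_7.

Type D_{7}, Milnor number mu = 7.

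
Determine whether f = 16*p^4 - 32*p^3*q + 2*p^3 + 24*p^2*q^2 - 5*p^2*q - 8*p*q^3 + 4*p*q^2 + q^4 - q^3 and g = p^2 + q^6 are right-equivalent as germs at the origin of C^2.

No.

The Hessian of f at 0 is [[0, 0], [0, 0]] with rank 0, so corank 2. A Groebner basis of the Jacobian ideal J(f) in C{p,q} is {p*q^2 - p*q/8 + q^2/8, -p*q/8 + q^3 + q^2/8, p^2 - 3*p*q/2 + q^2/2}; counting standard monomials gives mu = 5. Corank 2; j^3 = (p - q)^2*(2*p - q) has shape L^2 M (L != M), so D-series; mu = 5 gives D_5. The Hessian of g at 0 is [[2, 0], [0, 0]] with rank 1, so corank 1. A Groebner basis of the Jacobian ideal J(g) in C{p,q} is {q^5, p}; counting standard monomials gives mu = 5. Corank 1: A-series; mu = 5 gives A_5. f is D_5 but g is A_5, hence not right-equivalent.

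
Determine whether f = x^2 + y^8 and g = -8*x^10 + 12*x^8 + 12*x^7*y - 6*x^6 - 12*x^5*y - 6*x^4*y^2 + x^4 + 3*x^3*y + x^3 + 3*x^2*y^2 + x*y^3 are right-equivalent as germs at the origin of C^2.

No.

The Hessian of f at 0 is [[2, 0], [0, 0]] with rank 1, so corank 1. A Groebner basis of the Jacobian ideal J(f) in C{x,y} is {y^7, x}; counting standard monomials gives mu = 7. Corank 1: A-series; mu = 7 gives A_7. The Hessian of g at 0 is [[0, 0], [0, 0]] with rank 0, so corank 2. A Groebner basis of the Jacobian ideal J(g) in C{x,y} is {3*x^2 + y^4 + y^3, x^3, x^2*y - x^2 - y^3/3, 2*x^2 + x*y^2 + 2*y^3/3}; counting standard monomials gives mu = 7. Corank 2; j^3 = x^3 is a perfect cube, so E-series; the 4-jet and mu = 7 give E_7. f is A_7 but g is E_7, hence not right-equivalent.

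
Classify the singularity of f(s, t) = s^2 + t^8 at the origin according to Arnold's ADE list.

A7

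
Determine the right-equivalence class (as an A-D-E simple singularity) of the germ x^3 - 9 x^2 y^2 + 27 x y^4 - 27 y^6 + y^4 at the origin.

E6

The Hessian of f at 0 has rank 0. Corank 2; j^3 = x^3 is a perfect cube, so E-series; the 4-jet and mu = 6 give E_6.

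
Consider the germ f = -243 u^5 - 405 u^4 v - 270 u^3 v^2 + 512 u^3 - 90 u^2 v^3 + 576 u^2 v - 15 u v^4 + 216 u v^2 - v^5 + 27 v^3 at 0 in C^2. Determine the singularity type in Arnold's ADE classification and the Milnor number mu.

Type E8, Milnor number mu = 8.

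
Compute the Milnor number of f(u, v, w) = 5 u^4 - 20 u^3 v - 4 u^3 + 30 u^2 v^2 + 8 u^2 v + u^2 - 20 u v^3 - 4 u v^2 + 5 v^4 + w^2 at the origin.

3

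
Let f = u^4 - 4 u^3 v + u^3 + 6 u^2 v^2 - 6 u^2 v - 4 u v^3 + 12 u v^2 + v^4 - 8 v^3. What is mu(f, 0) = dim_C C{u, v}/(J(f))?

6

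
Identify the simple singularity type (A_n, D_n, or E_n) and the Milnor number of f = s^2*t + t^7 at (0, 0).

Type D8, Milnor number mu = 8.

The Hessian of f at 0 has rank 0. Corank 2; j^3 = s^2*t has shape L^2 M (L != M), so D-series; mu = 8 gives D_8.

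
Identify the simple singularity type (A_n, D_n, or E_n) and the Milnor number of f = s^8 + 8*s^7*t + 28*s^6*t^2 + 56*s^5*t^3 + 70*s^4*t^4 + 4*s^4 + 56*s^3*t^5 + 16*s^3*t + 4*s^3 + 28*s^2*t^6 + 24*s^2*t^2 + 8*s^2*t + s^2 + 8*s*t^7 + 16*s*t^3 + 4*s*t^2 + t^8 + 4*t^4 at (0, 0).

Type A_{7}, Milnor number mu = 7.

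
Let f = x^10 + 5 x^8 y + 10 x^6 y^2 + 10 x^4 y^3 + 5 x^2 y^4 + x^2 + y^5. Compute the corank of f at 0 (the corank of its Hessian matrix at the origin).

Hessian at 0 has rank 1.

1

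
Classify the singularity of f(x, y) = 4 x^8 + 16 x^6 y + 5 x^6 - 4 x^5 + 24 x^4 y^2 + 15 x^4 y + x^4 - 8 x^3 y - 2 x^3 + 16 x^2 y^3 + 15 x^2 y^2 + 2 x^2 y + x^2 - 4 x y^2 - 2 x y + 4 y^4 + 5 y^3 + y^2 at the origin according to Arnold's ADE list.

The Hessian of f at 0 is [[2, -2], [-2, 2]] with rank 1, so corank 1. A Groebner basis of the Jacobian ideal J(f) in C{x,y} is {y^2, x - y}; counting standard monomials gives mu = 2. Corank 1: A-series; mu = 2 gives A_2.

A_2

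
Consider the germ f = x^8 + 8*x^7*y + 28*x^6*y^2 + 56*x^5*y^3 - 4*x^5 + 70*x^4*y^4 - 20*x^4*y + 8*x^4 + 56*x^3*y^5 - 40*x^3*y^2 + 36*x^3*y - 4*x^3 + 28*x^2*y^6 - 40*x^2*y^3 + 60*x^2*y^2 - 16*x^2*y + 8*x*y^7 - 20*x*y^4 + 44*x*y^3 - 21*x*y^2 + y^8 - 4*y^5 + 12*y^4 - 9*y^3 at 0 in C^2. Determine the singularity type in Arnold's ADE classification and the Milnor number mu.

The Hessian of f at 0 has rank 0. Corank 2; j^3 = -(x + y)*(2*x + 3*y)^2 has shape L^2 M (L != M), so D-series; mu = 9 gives D_9.

Type D9, Milnor number mu = 9.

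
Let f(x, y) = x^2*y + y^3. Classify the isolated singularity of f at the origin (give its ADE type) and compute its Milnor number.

The Hessian of f at 0 has rank 0. Corank 2; j^3 = y*(x^2 + y^2) splits into three distinct lines over C (the quadratic factor has nonzero discriminant), so D_4.

Type D4, Milnor number mu = 4.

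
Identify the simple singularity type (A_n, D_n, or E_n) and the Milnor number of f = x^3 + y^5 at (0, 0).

The Hessian of f at 0 has rank 0. Corank 2; j^3 = x^3 is a perfect cube, so E-series; the 5-jet and mu = 8 give E_8.

Type E_{8}, Milnor number mu = 8.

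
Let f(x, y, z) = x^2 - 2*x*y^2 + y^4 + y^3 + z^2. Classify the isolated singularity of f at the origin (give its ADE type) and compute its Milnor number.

Type A2, Milnor number mu = 2.

The Hessian of f at 0 has rank 2. Corank 1: A-series; mu = 2 gives A_2.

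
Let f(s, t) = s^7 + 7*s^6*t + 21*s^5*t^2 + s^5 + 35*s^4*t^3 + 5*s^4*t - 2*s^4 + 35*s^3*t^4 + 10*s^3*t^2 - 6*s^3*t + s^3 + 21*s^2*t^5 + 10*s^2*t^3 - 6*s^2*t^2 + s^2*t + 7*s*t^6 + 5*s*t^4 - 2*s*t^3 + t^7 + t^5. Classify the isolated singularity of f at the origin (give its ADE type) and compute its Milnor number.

Type D_{8}, Milnor number mu = 8.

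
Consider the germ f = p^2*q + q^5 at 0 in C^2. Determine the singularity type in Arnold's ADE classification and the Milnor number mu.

The Hessian of f at 0 is [[0, 0], [0, 0]] with rank 0, so corank 2. A Groebner basis of the Jacobian ideal J(f) in C{p,q} is {p^2/5 + q^4, p^3, p*q}; counting standard monomials gives mu = 6. Corank 2; j^3 = p^2*q has shape L^2 M (L != M), so D-series; mu = 6 gives D_6.

Type D_{6}, Milnor number mu = 6.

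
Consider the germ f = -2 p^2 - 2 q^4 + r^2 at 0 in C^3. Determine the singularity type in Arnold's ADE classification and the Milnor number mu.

The Hessian of f at 0 has rank 2. Corank 1: A-series; mu = 3 gives A_3.

Type A_3, Milnor number mu = 3.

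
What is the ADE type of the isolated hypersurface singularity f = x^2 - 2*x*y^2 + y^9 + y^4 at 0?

A_8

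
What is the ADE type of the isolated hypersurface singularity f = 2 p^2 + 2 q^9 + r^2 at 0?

The Hessian of f at 0 is [[4, 0, 0], [0, 0, 0], [0, 0, 2]] with rank 2, so corank 1. A Groebner basis of the Jacobian ideal J(f) in C{p,q,r} is {q^8, p, r}; counting standard monomials gives mu = 8. Corank 1: A-series; mu = 8 gives A_8.

A_{8}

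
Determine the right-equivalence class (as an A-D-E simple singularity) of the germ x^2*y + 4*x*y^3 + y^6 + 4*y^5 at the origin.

D_7

The Hessian of f at 0 has rank 0. Corank 2; j^3 = x^2*y has shape L^2 M (L != M), so D-series; mu = 7 gives D_7.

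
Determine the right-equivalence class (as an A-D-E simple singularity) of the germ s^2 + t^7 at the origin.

A_6

The Hessian of f at 0 is [[2, 0], [0, 0]] with rank 1, so corank 1. A Groebner basis of the Jacobian ideal J(f) in C{s,t} is {t^6, s}; counting standard monomials gives mu = 6. Corank 1: A-series; mu = 6 gives A_6.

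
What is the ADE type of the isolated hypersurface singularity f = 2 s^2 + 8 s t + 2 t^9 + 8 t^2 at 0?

A8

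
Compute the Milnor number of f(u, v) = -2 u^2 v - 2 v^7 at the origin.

8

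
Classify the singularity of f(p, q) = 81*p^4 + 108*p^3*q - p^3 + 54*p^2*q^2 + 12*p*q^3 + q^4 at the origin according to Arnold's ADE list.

E_6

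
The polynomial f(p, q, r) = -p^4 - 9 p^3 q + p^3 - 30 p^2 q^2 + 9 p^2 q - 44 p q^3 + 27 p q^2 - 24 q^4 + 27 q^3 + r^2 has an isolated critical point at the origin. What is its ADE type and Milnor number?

Type E_7, Milnor number mu = 7.

The Hessian of f at 0 is [[0, 0, 0], [0, 0, 0], [0, 0, 2]] with rank 1, so corank 2. A Groebner basis of the Jacobian ideal J(f) in C{p,q,r} is {3*p^2 + 18*p*q + q^4 + q^3 + 27*q^2, p^3 - 45*p^2 - 270*p*q + 12*q^3 - 405*q^2, p^2*q + 11*p^2 + 66*p*q - 16*q^3/3 + 99*q^2, -2*p^2 + p*q^2 - 12*p*q + 7*q^3/3 - 18*q^2, r}; counting standard monomials gives mu = 7. Corank 2; j^3 = (p + 3*q)^3 is a perfect cube, so E-series; the 4-jet and mu = 7 give E_7.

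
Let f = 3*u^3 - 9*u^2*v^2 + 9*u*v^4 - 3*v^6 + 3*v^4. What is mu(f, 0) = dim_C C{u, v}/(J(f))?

6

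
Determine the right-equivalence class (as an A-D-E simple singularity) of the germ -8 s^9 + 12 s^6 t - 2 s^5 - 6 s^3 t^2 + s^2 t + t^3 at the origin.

D_4

The Hessian of f at 0 has rank 0. Corank 2; j^3 = t*(s^2 + t^2) splits into three distinct lines over C (the quadratic factor has nonzero discriminant), so D_4.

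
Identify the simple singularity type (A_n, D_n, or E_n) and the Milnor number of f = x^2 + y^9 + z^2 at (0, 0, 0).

Type A8, Milnor number mu = 8.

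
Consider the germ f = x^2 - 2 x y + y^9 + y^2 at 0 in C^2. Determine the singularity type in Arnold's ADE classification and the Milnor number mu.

The Hessian of f at 0 is [[2, -2], [-2, 2]] with rank 1, so corank 1. A Groebner basis of the Jacobian ideal J(f) in C{x,y} is {y^8, x - y}; counting standard monomials gives mu = 8. Corank 1: A-series; mu = 8 gives A_8.

Type A8, Milnor number mu = 8.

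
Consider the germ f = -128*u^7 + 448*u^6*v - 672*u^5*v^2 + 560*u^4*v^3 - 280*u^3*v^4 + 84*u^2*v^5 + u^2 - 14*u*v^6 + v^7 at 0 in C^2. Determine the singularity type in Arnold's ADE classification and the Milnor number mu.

Type A_6, Milnor number mu = 6.

The Hessian of f at 0 is [[2, 0], [0, 0]] with rank 1, so corank 1. A Groebner basis of the Jacobian ideal J(f) in C{u,v} is {v^6, u}; counting standard monomials gives mu = 6. Corank 1: A-series; mu = 6 gives A_6.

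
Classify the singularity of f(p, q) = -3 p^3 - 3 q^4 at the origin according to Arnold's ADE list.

The Hessian of f at 0 has rank 0. Corank 2; j^3 = -3*p^3 is a perfect cube, so E-series; the 4-jet and mu = 6 give E_6.

E_{6}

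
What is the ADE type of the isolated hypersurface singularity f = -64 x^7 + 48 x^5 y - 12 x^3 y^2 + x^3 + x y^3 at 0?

E_7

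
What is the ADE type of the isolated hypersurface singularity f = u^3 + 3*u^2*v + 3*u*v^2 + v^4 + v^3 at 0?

E6

The Hessian of f at 0 has rank 0. Corank 2; j^3 = (u + v)^3 is a perfect cube, so E-series; the 4-jet and mu = 6 give E_6.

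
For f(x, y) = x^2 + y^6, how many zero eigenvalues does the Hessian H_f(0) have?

1

Hessian at 0 has rank 1.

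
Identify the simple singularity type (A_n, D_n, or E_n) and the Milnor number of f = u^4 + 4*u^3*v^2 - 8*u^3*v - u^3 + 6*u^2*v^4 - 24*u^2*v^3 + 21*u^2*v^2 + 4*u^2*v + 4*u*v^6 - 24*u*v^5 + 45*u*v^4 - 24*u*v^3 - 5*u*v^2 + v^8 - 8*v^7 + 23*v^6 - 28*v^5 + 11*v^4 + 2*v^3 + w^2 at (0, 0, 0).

Type D_{5}, Milnor number mu = 5.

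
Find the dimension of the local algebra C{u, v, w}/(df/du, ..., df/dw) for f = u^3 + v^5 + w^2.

The Hessian of f at 0 has rank 1. Corank 2; j^3 = u^3 is a perfect cube, so E-series; the 5-jet and mu = 8 give E_8.

8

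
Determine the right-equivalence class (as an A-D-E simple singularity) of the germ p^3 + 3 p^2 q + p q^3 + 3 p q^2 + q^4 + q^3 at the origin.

The Hessian of f at 0 has rank 0. Corank 2; j^3 = (p + q)^3 is a perfect cube, so E-series; the 4-jet and mu = 7 give E_7.

E7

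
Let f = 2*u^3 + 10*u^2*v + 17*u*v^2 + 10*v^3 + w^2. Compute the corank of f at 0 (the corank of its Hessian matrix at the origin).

2

The Hessian at 0 is [[0, 0, 0], [0, 0, 0], [0, 0, 2]] of rank 1; hence corank 2.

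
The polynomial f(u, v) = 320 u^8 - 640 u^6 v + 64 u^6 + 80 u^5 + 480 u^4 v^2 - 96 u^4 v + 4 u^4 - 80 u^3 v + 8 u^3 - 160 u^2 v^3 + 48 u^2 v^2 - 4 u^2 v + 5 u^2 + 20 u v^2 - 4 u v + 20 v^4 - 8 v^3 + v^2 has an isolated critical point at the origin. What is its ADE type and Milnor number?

Type A1, Milnor number mu = 1.

The Hessian of f at 0 has rank 2. Corank 0: nondegenerate Morse point, so A_1.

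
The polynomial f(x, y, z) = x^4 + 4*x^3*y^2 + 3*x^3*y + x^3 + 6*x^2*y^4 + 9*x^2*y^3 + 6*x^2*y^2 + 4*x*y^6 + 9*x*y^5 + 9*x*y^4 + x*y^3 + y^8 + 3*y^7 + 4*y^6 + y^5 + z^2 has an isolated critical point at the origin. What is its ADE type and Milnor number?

The Hessian of f at 0 has rank 1. Corank 2; j^3 = x^3 is a perfect cube, so E-series; the 4-jet and mu = 7 give E_7.

Type E_{7}, Milnor number mu = 7.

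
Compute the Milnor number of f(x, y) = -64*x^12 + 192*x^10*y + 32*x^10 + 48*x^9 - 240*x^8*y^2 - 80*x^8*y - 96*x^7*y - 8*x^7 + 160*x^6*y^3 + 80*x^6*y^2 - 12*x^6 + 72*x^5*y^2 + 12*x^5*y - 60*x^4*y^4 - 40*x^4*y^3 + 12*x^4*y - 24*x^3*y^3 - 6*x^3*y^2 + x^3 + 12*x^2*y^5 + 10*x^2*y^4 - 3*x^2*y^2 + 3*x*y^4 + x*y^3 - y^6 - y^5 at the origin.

7

The Hessian of f at 0 is [[0, 0], [0, 0]] with rank 0, so corank 2. A Groebner basis of the Jacobian ideal J(f) in C{x,y} is {-x^2 + y^4 - y^3/3, x^3, x^2*y + x^2/3 + y^3/9, -x^2 + x*y^2 - y^3/3}; counting standard monomials gives mu = 7. Corank 2; j^3 = x^3 is a perfect cube, so E-series; the 4-jet and mu = 7 give E_7.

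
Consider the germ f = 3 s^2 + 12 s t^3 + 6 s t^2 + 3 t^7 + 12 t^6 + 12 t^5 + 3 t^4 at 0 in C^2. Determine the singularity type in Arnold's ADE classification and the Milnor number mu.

The Hessian of f at 0 is [[6, 0], [0, 0]] with rank 1, so corank 1. A Groebner basis of the Jacobian ideal J(f) in C{s,t} is {s^3, s^2*t - s^2/4 - s*t/8 + s/16 + t^2/16, s^2/2 + s*t^2 - s*t/4 + s/8 + t^2/8, s/2 + t^3 + t^2/2}; counting standard monomials gives mu = 6. Corank 1: A-series; mu = 6 gives A_6.

Type A_{6}, Milnor number mu = 6.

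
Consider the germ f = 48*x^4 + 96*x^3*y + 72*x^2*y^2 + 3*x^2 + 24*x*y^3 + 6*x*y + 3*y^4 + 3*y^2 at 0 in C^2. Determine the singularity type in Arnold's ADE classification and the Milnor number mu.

Type A_{3}, Milnor number mu = 3.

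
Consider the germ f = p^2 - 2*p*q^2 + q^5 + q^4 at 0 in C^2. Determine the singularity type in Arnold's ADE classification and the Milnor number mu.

Type A_4, Milnor number mu = 4.

The Hessian of f at 0 has rank 1. Corank 1: A-series; mu = 4 gives A_4.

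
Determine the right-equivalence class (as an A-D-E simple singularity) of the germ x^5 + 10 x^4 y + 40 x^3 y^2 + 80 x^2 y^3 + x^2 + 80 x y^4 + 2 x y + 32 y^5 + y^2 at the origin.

A_4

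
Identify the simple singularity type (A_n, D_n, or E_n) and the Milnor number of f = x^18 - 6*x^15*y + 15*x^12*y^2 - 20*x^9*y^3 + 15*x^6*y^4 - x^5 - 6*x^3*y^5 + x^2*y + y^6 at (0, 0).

The Hessian of f at 0 is [[0, 0], [0, 0]] with rank 0, so corank 2. A Groebner basis of the Jacobian ideal J(f) in C{x,y} is {x^2/6 + y^5, x^3, x*y}; counting standard monomials gives mu = 7. Corank 2; j^3 = x^2*y has shape L^2 M (L != M), so D-series; mu = 7 gives D_7.

Type D7, Milnor number mu = 7.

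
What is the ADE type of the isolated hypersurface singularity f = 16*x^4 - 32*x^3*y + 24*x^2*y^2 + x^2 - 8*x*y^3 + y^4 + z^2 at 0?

The Hessian of f at 0 has rank 2. Corank 1: A-series; mu = 3 gives A_3.

A_3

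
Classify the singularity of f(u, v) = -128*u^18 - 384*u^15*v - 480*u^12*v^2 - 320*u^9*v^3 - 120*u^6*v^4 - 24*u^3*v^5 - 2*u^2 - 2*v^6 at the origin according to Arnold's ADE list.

The Hessian of f at 0 has rank 1. Corank 1: A-series; mu = 5 gives A_5.

A5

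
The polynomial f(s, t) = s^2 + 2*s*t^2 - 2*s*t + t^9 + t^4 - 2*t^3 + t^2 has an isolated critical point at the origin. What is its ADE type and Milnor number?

The Hessian of f at 0 has rank 1. Corank 1: A-series; mu = 8 gives A_8.

Type A_8, Milnor number mu = 8.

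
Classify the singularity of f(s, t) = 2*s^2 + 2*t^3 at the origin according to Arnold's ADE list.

The Hessian of f at 0 is [[4, 0], [0, 0]] with rank 1, so corank 1. A Groebner basis of the Jacobian ideal J(f) in C{s,t} is {t^2, s}; counting standard monomials gives mu = 2. Corank 1: A-series; mu = 2 gives A_2.

A_{2}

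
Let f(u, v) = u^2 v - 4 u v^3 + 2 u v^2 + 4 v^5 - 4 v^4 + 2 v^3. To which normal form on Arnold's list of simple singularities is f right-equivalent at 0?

The Hessian of f at 0 has rank 0. Corank 2; j^3 = v*(u^2 + 2*u*v + 2*v^2) splits into three distinct lines over C (the quadratic factor has nonzero discriminant), so D_4.

D_{4}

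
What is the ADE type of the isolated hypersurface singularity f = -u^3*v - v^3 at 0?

The Hessian of f at 0 has rank 0. Corank 2; j^3 = -v^3 is a perfect cube, so E-series; the 4-jet and mu = 7 give E_7.

E7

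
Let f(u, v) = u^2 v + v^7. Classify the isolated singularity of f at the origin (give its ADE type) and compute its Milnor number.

Type D_8, Milnor number mu = 8.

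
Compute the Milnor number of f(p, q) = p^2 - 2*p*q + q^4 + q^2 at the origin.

3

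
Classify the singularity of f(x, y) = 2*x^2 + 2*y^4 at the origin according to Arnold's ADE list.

A_3

The Hessian of f at 0 has rank 1. Corank 1: A-series; mu = 3 gives A_3.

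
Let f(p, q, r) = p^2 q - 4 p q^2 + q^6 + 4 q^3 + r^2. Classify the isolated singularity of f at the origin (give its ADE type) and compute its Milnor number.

The Hessian of f at 0 has rank 1. Corank 2; j^3 = q*(p - 2*q)^2 has shape L^2 M (L != M), so D-series; mu = 7 gives D_7.

Type D7, Milnor number mu = 7.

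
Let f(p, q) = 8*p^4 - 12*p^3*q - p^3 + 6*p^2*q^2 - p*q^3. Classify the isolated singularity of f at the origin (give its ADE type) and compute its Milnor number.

Type E_7, Milnor number mu = 7.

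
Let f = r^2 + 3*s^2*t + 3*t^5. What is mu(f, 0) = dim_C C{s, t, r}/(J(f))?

The Hessian of f at 0 has rank 1. Corank 2; j^3 = 3*s^2*t has shape L^2 M (L != M), so D-series; mu = 6 gives D_6.

6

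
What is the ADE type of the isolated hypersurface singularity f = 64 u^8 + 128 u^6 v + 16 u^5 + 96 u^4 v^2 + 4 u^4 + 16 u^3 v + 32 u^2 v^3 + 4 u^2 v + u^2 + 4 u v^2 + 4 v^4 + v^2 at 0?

A_1

The Hessian of f at 0 has rank 2. Corank 0: nondegenerate Morse point, so A_1.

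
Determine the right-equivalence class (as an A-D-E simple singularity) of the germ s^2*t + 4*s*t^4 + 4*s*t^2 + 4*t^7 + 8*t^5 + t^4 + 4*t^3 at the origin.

D_{5}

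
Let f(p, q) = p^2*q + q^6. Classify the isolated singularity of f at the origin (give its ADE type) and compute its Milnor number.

Type D_7, Milnor number mu = 7.

The Hessian of f at 0 has rank 0. Corank 2; j^3 = p^2*q has shape L^2 M (L != M), so D-series; mu = 7 gives D_7.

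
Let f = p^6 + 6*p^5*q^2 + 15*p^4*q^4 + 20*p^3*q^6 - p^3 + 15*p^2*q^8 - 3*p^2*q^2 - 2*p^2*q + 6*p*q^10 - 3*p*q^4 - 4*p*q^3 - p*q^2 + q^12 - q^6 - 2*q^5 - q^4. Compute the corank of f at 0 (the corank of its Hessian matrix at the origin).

2

Hessian at 0 has rank 0.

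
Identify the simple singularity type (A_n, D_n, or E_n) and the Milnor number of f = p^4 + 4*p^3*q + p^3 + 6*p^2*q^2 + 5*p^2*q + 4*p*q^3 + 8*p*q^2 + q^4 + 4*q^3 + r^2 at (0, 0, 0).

Type D_{5}, Milnor number mu = 5.

The Hessian of f at 0 is [[0, 0, 0], [0, 0, 0], [0, 0, 2]] with rank 1, so corank 2. A Groebner basis of the Jacobian ideal J(f) in C{p,q,r} is {p*q^2 + p*q/2 + q^2, -p*q/4 + q^3 - q^2/2, p^2 + 3*p*q + 2*q^2, r}; counting standard monomials gives mu = 5. Corank 2; j^3 = (p + q)*(p + 2*q)^2 has shape L^2 M (L != M), so D-series; mu = 5 gives D_5.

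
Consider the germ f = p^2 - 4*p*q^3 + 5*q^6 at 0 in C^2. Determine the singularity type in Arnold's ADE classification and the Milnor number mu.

Type A5, Milnor number mu = 5.

The Hessian of f at 0 has rank 1. Corank 1: A-series; mu = 5 gives A_5.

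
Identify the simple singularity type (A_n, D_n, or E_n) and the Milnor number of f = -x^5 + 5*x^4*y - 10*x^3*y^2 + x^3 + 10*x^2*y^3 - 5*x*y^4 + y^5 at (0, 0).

Type E_8, Milnor number mu = 8.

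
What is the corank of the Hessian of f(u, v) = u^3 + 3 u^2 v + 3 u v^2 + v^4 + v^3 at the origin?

2

Hessian at 0 has rank 0.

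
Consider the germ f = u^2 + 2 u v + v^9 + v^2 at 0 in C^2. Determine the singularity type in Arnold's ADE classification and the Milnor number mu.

Type A_8, Milnor number mu = 8.

The Hessian of f at 0 has rank 1. Corank 1: A-series; mu = 8 gives A_8.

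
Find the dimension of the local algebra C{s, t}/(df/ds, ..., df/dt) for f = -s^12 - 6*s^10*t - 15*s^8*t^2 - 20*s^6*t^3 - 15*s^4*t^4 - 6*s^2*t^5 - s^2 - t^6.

The Hessian of f at 0 is [[-2, 0], [0, 0]] with rank 1, so corank 1. A Groebner basis of the Jacobian ideal J(f) in C{s,t} is {t^5, s}; counting standard monomials gives mu = 5. Corank 1: A-series; mu = 5 gives A_5.

5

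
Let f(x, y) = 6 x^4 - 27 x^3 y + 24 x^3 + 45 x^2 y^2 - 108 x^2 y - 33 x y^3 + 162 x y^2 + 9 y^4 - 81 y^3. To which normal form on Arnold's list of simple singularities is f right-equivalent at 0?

The Hessian of f at 0 has rank 0. Corank 2; j^3 = 3*(2*x - 3*y)^3 is a perfect cube, so E-series; the 4-jet and mu = 7 give E_7.

E_{7}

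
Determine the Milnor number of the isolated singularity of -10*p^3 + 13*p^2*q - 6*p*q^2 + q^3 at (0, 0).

4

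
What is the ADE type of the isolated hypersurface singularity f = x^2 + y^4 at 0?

A_{3}

The Hessian of f at 0 has rank 1. Corank 1: A-series; mu = 3 gives A_3.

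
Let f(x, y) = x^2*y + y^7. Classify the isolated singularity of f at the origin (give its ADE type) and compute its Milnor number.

The Hessian of f at 0 is [[0, 0], [0, 0]] with rank 0, so corank 2. A Groebner basis of the Jacobian ideal J(f) in C{x,y} is {x^2/7 + y^6, x^3, x*y}; counting standard monomials gives mu = 8. Corank 2; j^3 = x^2*y has shape L^2 M (L != M), so D-series; mu = 8 gives D_8.

Type D_8, Milnor number mu = 8.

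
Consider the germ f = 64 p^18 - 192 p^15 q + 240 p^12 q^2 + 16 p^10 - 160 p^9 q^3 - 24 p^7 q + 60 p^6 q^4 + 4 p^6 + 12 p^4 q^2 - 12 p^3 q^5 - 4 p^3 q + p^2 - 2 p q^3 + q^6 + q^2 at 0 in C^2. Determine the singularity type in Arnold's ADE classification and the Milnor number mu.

The Hessian of f at 0 has rank 2. Corank 0: nondegenerate Morse point, so A_1.

Type A_{1}, Milnor number mu = 1.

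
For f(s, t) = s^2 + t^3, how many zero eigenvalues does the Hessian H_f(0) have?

1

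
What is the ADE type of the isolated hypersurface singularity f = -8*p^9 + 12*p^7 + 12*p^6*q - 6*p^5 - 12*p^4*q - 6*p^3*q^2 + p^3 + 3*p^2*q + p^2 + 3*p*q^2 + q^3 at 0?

The Hessian of f at 0 has rank 1. Corank 1: A-series; mu = 2 gives A_2.

A_{2}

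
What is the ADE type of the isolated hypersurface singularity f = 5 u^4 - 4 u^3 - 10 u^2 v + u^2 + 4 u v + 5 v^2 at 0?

The Hessian of f at 0 is [[2, 4], [4, 10]] with rank 2, so corank 0. A Groebner basis of the Jacobian ideal J(f) in C{u,v} is {u, v}; counting standard monomials gives mu = 1. Corank 0: nondegenerate Morse point, so A_1.

A1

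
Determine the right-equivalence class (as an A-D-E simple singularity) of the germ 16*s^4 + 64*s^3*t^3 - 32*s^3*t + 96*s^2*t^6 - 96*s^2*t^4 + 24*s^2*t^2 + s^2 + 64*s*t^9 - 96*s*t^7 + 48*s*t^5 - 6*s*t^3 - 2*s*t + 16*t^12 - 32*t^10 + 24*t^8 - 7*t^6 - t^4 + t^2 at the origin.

A3

The Hessian of f at 0 is [[2, -2], [-2, 2]] with rank 1, so corank 1. A Groebner basis of the Jacobian ideal J(f) in C{s,t} is {t^3, s - t}; counting standard monomials gives mu = 3. Corank 1: A-series; mu = 3 gives A_3.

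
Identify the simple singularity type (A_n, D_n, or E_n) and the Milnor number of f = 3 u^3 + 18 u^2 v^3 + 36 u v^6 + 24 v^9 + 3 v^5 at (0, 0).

The Hessian of f at 0 is [[0, 0], [0, 0]] with rank 0, so corank 2. A Groebner basis of the Jacobian ideal J(f) in C{u,v} is {u^2/4 + u*v^3, v^4, u^3, u^2*v}; counting standard monomials gives mu = 8. Corank 2; j^3 = 3*u^3 is a perfect cube, so E-series; the 5-jet and mu = 8 give E_8.

Type E8, Milnor number mu = 8.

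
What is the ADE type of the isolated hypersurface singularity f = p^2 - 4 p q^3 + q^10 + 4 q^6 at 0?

The Hessian of f at 0 is [[2, 0], [0, 0]] with rank 1, so corank 1. A Groebner basis of the Jacobian ideal J(f) in C{p,q} is {p^3, -p/2 + q^3}; counting standard monomials gives mu = 9. Corank 1: A-series; mu = 9 gives A_9.

A_{9}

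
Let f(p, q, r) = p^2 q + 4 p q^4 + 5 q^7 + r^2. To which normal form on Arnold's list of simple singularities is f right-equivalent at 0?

D_8

The Hessian of f at 0 is [[0, 0, 0], [0, 0, 0], [0, 0, 2]] with rank 1, so corank 2. A Groebner basis of the Jacobian ideal J(f) in C{p,q,r} is {-2*p^2/3 + p*q^3, p*q/2 + q^4, p^3, p^2*q, r}; counting standard monomials gives mu = 8. Corank 2; j^3 = p^2*q has shape L^2 M (L != M), so D-series; mu = 8 gives D_8.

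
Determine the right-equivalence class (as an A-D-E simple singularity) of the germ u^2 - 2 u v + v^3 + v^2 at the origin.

A_2

The Hessian of f at 0 has rank 1. Corank 1: A-series; mu = 2 gives A_2.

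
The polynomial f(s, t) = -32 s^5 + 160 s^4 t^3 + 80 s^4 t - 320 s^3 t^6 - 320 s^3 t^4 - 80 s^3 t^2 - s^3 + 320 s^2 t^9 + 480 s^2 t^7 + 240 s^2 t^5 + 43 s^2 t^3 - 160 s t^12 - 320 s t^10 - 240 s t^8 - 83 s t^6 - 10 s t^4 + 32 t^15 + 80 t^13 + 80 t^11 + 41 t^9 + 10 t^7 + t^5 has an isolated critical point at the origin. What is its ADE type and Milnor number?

The Hessian of f at 0 is [[0, 0], [0, 0]] with rank 0, so corank 2. A Groebner basis of the Jacobian ideal J(f) in C{s,t} is {-s^2/2 + s*t^3, -4*s^2 + t^4, s^3, s^2*t}; counting standard monomials gives mu = 8. Corank 2; j^3 = -s^3 is a perfect cube, so E-series; the 5-jet and mu = 8 give E_8.

Type E8, Milnor number mu = 8.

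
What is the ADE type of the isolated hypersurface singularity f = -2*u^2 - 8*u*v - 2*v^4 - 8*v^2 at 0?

A_3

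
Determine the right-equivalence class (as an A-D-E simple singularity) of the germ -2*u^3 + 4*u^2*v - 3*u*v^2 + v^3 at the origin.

The Hessian of f at 0 has rank 0. Corank 2; j^3 = -(u - v)*(2*u^2 - 2*u*v + v^2) splits into three distinct lines over C (the quadratic factor has nonzero discriminant), so D_4.

D_4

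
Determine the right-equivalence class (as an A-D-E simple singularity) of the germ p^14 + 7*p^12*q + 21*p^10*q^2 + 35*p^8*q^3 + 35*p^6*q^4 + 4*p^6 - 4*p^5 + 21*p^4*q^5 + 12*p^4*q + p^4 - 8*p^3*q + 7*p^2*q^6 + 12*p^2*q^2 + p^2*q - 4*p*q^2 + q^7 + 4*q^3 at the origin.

The Hessian of f at 0 has rank 0. Corank 2; j^3 = q*(p - 2*q)^2 has shape L^2 M (L != M), so D-series; mu = 8 gives D_8.

D_{8}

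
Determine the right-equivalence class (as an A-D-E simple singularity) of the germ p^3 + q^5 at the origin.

The Hessian of f at 0 has rank 0. Corank 2; j^3 = p^3 is a perfect cube, so E-series; the 5-jet and mu = 8 give E_8.

E_8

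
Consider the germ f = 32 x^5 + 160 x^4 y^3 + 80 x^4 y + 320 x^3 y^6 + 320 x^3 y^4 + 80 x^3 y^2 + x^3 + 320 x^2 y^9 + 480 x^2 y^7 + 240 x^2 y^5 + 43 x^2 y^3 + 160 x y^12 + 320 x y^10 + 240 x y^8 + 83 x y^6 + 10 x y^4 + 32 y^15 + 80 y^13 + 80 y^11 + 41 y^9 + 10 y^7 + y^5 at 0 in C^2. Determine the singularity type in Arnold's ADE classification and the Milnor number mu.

The Hessian of f at 0 is [[0, 0], [0, 0]] with rank 0, so corank 2. A Groebner basis of the Jacobian ideal J(f) in C{x,y} is {x^2/2 + x*y^3, -4*x^2 + y^4, x^3, x^2*y}; counting standard monomials gives mu = 8. Corank 2; j^3 = x^3 is a perfect cube, so E-series; the 5-jet and mu = 8 give E_8.

Type E_8, Milnor number mu = 8.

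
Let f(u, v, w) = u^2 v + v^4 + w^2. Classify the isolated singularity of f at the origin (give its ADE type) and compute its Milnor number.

Type D_5, Milnor number mu = 5.

The Hessian of f at 0 has rank 1. Corank 2; j^3 = u^2*v has shape L^2 M (L != M), so D-series; mu = 5 gives D_5.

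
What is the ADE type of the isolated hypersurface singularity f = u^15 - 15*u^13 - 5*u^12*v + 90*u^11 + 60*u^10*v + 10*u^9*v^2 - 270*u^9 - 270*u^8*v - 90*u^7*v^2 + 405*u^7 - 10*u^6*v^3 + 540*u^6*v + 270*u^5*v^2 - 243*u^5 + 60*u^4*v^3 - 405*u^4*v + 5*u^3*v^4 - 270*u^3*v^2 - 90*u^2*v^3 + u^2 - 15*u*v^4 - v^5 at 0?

A4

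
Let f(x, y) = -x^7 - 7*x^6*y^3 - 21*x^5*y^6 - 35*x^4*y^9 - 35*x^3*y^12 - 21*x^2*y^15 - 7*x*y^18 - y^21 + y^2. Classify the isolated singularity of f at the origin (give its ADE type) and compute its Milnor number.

Type A_{6}, Milnor number mu = 6.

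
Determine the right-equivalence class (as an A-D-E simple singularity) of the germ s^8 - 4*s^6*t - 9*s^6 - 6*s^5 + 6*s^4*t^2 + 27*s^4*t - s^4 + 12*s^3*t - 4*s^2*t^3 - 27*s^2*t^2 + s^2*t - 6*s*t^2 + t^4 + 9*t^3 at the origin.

D_5

The Hessian of f at 0 has rank 0. Corank 2; j^3 = t*(s - 3*t)^2 has shape L^2 M (L != M), so D-series; mu = 5 gives D_5.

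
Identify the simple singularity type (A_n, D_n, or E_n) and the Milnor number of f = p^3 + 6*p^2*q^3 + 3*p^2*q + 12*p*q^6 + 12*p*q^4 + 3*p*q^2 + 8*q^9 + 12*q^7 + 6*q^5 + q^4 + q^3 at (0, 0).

The Hessian of f at 0 has rank 0. Corank 2; j^3 = (p + q)^3 is a perfect cube, so E-series; the 4-jet and mu = 6 give E_6.

Type E_{6}, Milnor number mu = 6.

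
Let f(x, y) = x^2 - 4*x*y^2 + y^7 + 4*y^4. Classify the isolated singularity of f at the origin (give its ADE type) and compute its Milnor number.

Type A_6, Milnor number mu = 6.

The Hessian of f at 0 has rank 1. Corank 1: A-series; mu = 6 gives A_6.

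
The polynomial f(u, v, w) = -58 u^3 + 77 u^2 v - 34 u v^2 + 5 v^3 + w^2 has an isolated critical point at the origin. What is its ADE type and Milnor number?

The Hessian of f at 0 has rank 1. Corank 2; j^3 = -(2*u - v)*(29*u^2 - 24*u*v + 5*v^2) splits into three distinct lines over C (the quadratic factor has nonzero discriminant), so D_4.

Type D4, Milnor number mu = 4.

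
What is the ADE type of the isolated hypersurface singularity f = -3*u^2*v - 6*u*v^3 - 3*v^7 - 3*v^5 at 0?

D_{8}

The Hessian of f at 0 is [[0, 0], [0, 0]] with rank 0, so corank 2. A Groebner basis of the Jacobian ideal J(f) in C{u,v} is {u^2*v^2 + u^2/7 + u*v^2/7, u^3 - u^2/7 - u*v^2/7, u*v + v^3}; counting standard monomials gives mu = 8. Corank 2; j^3 = -3*u^2*v has shape L^2 M (L != M), so D-series; mu = 8 gives D_8.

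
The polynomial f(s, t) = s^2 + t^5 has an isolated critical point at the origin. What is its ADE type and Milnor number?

Type A_4, Milnor number mu = 4.

The Hessian of f at 0 is [[2, 0], [0, 0]] with rank 1, so corank 1. A Groebner basis of the Jacobian ideal J(f) in C{s,t} is {t^4, s}; counting standard monomials gives mu = 4. Corank 1: A-series; mu = 4 gives A_4.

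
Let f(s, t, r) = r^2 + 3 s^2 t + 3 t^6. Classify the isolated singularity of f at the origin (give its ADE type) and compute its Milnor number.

The Hessian of f at 0 has rank 1. Corank 2; j^3 = 3*s^2*t has shape L^2 M (L != M), so D-series; mu = 7 gives D_7.

Type D_{7}, Milnor number mu = 7.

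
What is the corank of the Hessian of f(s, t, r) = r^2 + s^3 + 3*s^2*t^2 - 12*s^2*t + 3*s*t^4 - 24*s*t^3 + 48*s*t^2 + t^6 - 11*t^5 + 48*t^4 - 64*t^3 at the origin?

2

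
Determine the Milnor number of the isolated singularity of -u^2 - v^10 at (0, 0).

9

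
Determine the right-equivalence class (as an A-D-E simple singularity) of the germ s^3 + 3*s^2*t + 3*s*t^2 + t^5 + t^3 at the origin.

The Hessian of f at 0 is [[0, 0], [0, 0]] with rank 0, so corank 2. A Groebner basis of the Jacobian ideal J(f) in C{s,t} is {t^4, s^2 + 2*s*t + t^2}; counting standard monomials gives mu = 8. Corank 2; j^3 = (s + t)^3 is a perfect cube, so E-series; the 5-jet and mu = 8 give E_8.

E8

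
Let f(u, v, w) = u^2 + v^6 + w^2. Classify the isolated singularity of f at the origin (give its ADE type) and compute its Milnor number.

The Hessian of f at 0 has rank 2. Corank 1: A-series; mu = 5 gives A_5.

Type A_5, Milnor number mu = 5.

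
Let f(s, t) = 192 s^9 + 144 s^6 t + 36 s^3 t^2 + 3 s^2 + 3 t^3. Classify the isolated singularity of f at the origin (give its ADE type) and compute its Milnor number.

Type A2, Milnor number mu = 2.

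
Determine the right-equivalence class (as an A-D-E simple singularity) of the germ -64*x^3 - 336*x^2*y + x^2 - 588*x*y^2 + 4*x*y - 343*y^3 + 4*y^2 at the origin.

A_{2}

The Hessian of f at 0 has rank 1. Corank 1: A-series; mu = 2 gives A_2.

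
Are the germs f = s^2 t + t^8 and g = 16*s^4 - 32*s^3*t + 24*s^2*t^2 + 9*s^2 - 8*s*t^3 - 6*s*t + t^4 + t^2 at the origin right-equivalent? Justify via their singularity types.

The Hessian of f at 0 has rank 0. Corank 2; j^3 = s^2*t has shape L^2 M (L != M), so D-series; mu = 9 gives D_9. The Hessian of g at 0 has rank 1. Corank 1: A-series; mu = 3 gives A_3. f is D_9 but g is A_3, hence not right-equivalent.

No.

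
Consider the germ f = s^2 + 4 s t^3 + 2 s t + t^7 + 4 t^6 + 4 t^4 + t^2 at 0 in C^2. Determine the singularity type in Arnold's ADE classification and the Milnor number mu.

The Hessian of f at 0 has rank 1. Corank 1: A-series; mu = 6 gives A_6.

Type A_6, Milnor number mu = 6.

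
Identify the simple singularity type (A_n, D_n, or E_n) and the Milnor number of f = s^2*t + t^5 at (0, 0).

Type D6, Milnor number mu = 6.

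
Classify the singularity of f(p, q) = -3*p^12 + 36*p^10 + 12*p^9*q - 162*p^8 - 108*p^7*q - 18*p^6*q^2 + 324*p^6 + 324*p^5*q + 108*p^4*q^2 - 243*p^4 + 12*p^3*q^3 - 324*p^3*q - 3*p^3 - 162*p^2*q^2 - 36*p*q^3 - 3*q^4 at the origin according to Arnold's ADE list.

The Hessian of f at 0 has rank 0. Corank 2; j^3 = -3*p^3 is a perfect cube, so E-series; the 4-jet and mu = 6 give E_6.

E_{6}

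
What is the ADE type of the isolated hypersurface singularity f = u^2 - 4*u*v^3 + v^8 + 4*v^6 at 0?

The Hessian of f at 0 has rank 1. Corank 1: A-series; mu = 7 gives A_7.

A_{7}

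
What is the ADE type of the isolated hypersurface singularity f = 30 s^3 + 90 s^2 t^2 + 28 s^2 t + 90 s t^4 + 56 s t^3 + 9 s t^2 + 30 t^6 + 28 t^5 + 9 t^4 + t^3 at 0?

The Hessian of f at 0 is [[0, 0], [0, 0]] with rank 0, so corank 2. A Groebner basis of the Jacobian ideal J(f) in C{s,t} is {t^3, s^2 - 3*t^2/26, s*t + 9*t^2/26}; counting standard monomials gives mu = 4. Corank 2; j^3 = (3*s + t)*(10*s^2 + 6*s*t + t^2) splits into three distinct lines over C (the quadratic factor has nonzero discriminant), so D_4.

D4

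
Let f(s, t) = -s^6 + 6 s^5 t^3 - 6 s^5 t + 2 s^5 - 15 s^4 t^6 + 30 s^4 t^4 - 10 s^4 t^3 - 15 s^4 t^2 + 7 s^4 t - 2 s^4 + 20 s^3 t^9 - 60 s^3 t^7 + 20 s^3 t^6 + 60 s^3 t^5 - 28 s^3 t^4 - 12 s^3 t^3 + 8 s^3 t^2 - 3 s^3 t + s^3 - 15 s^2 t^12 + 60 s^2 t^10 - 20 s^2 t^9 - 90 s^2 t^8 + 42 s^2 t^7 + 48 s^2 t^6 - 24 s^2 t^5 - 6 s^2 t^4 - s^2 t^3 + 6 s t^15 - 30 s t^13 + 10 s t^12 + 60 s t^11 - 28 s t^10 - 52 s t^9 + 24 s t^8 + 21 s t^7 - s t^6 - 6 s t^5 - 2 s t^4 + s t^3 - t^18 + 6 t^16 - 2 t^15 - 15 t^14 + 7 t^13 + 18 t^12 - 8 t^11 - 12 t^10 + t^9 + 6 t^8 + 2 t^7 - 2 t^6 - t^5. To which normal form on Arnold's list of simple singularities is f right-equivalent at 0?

E7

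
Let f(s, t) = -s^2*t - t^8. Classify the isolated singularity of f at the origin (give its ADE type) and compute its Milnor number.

The Hessian of f at 0 has rank 0. Corank 2; j^3 = -s^2*t has shape L^2 M (L != M), so D-series; mu = 9 gives D_9.

Type D_9, Milnor number mu = 9.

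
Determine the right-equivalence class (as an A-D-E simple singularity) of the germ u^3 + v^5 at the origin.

The Hessian of f at 0 has rank 0. Corank 2; j^3 = u^3 is a perfect cube, so E-series; the 5-jet and mu = 8 give E_8.

E_8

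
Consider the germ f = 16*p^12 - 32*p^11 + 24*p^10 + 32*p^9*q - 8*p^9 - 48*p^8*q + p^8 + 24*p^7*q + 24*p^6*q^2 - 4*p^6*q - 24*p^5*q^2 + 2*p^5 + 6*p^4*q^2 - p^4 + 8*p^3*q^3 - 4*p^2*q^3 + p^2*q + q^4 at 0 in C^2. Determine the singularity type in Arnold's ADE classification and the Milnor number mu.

The Hessian of f at 0 has rank 0. Corank 2; j^3 = p^2*q has shape L^2 M (L != M), so D-series; mu = 5 gives D_5.

Type D_{5}, Milnor number mu = 5.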